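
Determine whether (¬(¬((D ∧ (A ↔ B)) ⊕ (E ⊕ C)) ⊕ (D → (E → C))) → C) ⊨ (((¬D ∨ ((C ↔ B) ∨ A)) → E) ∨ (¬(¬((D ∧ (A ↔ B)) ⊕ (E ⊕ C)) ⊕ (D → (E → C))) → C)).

A | B | C | D | E | φ | ψ
- | - | - | - | - | - | -
1 | 1 | 1 | 1 | 1 | 1 | 1
1 | 1 | 1 | 1 | 0 | 1 | 1
1 | 1 | 1 | 0 | 1 | 1 | 1
1 | 1 | 1 | 0 | 0 | 1 | 1
1 | 1 | 0 | 1 | 1 | 1 | 1
1 | 1 | 0 | 1 | 0 | 1 | 1
1 | 1 | 0 | 0 | 1 | 1 | 1
1 | 1 | 0 | 0 | 0 | 0 | 0
1 | 0 | 1 | 1 | 1 | 1 | 1
1 | 0 | 1 | 1 | 0 | 1 | 1
1 | 0 | 1 | 0 | 1 | 1 | 1
1 | 0 | 1 | 0 | 0 | 1 | 1
1 | 0 | 0 | 1 | 1 | 0 | 1
1 | 0 | 0 | 1 | 0 | 0 | 0
1 | 0 | 0 | 0 | 1 | 1 | 1
1 | 0 | 0 | 0 | 0 | 0 | 0
0 | 1 | 1 | 1 | 1 | 1 | 1
0 | 1 | 1 | 1 | 0 | 1 | 1
0 | 1 | 1 | 0 | 1 | 1 | 1
0 | 1 | 1 | 0 | 0 | 1 | 1
0 | 1 | 0 | 1 | 1 | 0 | 1
0 | 1 | 0 | 1 | 0 | 0 | 1
0 | 1 | 0 | 0 | 1 | 1 | 1
0 | 1 | 0 | 0 | 0 | 0 | 0
0 | 0 | 1 | 1 | 1 | 1 | 1
0 | 0 | 1 | 1 | 0 | 1 | 1
0 | 0 | 1 | 0 | 1 | 1 | 1
0 | 0 | 1 | 0 | 0 | 1 | 1
0 | 0 | 0 | 1 | 1 | 1 | 1
0 | 0 | 0 | 1 | 0 | 1 | 1
0 | 0 | 0 | 0 | 1 | 1 | 1
0 | 0 | 0 | 0 | 0 | 0 | 0
In every row where φ is true, ψ is also true, so φ ⊨ ψ.

yes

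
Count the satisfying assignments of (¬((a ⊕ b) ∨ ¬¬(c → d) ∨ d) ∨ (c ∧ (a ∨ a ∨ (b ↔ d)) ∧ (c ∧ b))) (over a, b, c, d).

a  b  c  d  |  φ
F  F  F  F  |  F
F  F  F  T  |  F
F  F  T  F  |  T
F  F  T  T  |  F
F  T  F  F  |  F
F  T  F  T  |  F
F  T  T  F  |  F
F  T  T  T  |  T
T  F  F  F  |  F
T  F  F  T  |  F
T  F  T  F  |  F
T  F  T  T  |  F
T  T  F  F  |  F
T  T  F  T  |  F
T  T  T  F  |  T
T  T  T  T  |  T
The formula is true on 4 of the 16 rows.

4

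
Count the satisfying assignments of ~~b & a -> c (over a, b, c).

a  b  c  |  ((~~b & a) -> c)
1  1  1  |         1        
1  1  0  |         0        
1  0  1  |         1        
1  0  0  |         1        
0  1  1  |         1        
0  1  0  |         1        
0  0  1  |         1        
0  0  0  |         1        
The formula is true on 7 of the 8 rows.

7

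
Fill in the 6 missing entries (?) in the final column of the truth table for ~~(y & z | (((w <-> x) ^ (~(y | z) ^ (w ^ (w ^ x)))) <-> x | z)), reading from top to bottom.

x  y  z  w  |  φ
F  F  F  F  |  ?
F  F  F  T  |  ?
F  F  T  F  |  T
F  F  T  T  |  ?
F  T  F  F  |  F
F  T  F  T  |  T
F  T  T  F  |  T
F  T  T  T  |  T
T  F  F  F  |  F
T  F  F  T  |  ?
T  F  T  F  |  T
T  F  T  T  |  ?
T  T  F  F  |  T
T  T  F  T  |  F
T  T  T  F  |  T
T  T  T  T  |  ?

T, F, F, T, F, T

Row x=F, y=F, z=F, w=F: (y & z | (((w <-> x) ^ (~(y | z) ^ (w ^ (w ^ x)))) <-> x | z)) = T, ~(y & z | (((w <-> x) ^ (~(y | z) ^ (w ^ (w ^ x)))) <-> x | z)) = F, so the formula = T.
Row x=F, y=F, z=F, w=T: (y & z | (((w <-> x) ^ (~(y | z) ^ (w ^ (w ^ x)))) <-> x | z)) = F, ~(y & z | (((w <-> x) ^ (~(y | z) ^ (w ^ (w ^ x)))) <-> x | z)) = T, so the formula = F.
Row x=F, y=F, z=T, w=T: (y & z | (((w <-> x) ^ (~(y | z) ^ (w ^ (w ^ x)))) <-> x | z)) = F, ~(y & z | (((w <-> x) ^ (~(y | z) ^ (w ^ (w ^ x)))) <-> x | z)) = T, so the formula = F.
Row x=T, y=F, z=F, w=T: (y & z | (((w <-> x) ^ (~(y | z) ^ (w ^ (w ^ x)))) <-> x | z)) = T, ~(y & z | (((w <-> x) ^ (~(y | z) ^ (w ^ (w ^ x)))) <-> x | z)) = F, so the formula = T.
Row x=T, y=F, z=T, w=T: (y & z | (((w <-> x) ^ (~(y | z) ^ (w ^ (w ^ x)))) <-> x | z)) = F, ~(y & z | (((w <-> x) ^ (~(y | z) ^ (w ^ (w ^ x)))) <-> x | z)) = T, so the formula = F.
Row x=T, y=T, z=T, w=T: (y & z | (((w <-> x) ^ (~(y | z) ^ (w ^ (w ^ x)))) <-> x | z)) = T, ~(y & z | (((w <-> x) ^ (~(y | z) ^ (w ^ (w ^ x)))) <-> x | z)) = F, so the formula = T.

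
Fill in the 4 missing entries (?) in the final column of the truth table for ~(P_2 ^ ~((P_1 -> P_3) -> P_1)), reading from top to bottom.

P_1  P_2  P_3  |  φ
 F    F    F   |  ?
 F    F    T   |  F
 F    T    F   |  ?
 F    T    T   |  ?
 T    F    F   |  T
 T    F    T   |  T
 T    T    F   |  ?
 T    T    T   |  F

Row P_1=F, P_2=F, P_3=F: ~((P_1 -> P_3) -> P_1) = T, (P_2 ^ ~((P_1 -> P_3) -> P_1)) = T, so the formula = F.
Row P_1=F, P_2=T, P_3=F: ~((P_1 -> P_3) -> P_1) = T, (P_2 ^ ~((P_1 -> P_3) -> P_1)) = F, so the formula = T.
Row P_1=F, P_2=T, P_3=T: ~((P_1 -> P_3) -> P_1) = T, (P_2 ^ ~((P_1 -> P_3) -> P_1)) = F, so the formula = T.
Row P_1=T, P_2=T, P_3=F: ~((P_1 -> P_3) -> P_1) = F, (P_2 ^ ~((P_1 -> P_3) -> P_1)) = T, so the formula = F.

F, T, T, F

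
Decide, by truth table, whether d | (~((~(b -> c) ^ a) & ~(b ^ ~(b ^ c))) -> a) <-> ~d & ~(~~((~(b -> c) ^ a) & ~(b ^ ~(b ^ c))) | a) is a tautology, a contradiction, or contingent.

a | b | c | d | (b -> c) | ~(b -> c) | (~(b -> c) ^ a) | (b ^ c) | ~(b ^ c) | (b ^ ~(b ^ c)) | ~(b ^ ~(b ^ c)) | ~d | φ
- | - | - | - | -------- | --------- | --------------- | ------- | -------- | -------------- | --------------- | -- | -
0 | 0 | 0 | 0 |    1     |     0     |        0        |    0    |    1     |       1        |        0        | 1  | 0
0 | 0 | 0 | 1 |    1     |     0     |        0        |    0    |    1     |       1        |        0        | 0  | 0
0 | 0 | 1 | 0 |    1     |     0     |        0        |    1    |    0     |       0        |        1        | 1  | 0
0 | 0 | 1 | 1 |    1     |     0     |        0        |    1    |    0     |       0        |        1        | 0  | 0
0 | 1 | 0 | 0 |    0     |     1     |        1        |    1    |    0     |       1        |        0        | 1  | 0
0 | 1 | 0 | 1 |    0     |     1     |        1        |    1    |    0     |       1        |        0        | 0  | 0
0 | 1 | 1 | 0 |    1     |     0     |        0        |    0    |    1     |       0        |        1        | 1  | 0
0 | 1 | 1 | 1 |    1     |     0     |        0        |    0    |    1     |       0        |        1        | 0  | 0
1 | 0 | 0 | 0 |    1     |     0     |        1        |    0    |    1     |       1        |        0        | 1  | 0
1 | 0 | 0 | 1 |    1     |     0     |        1        |    0    |    1     |       1        |        0        | 0  | 0
1 | 0 | 1 | 0 |    1     |     0     |        1        |    1    |    0     |       0        |        1        | 1  | 0
1 | 0 | 1 | 1 |    1     |     0     |        1        |    1    |    0     |       0        |        1        | 0  | 0
1 | 1 | 0 | 0 |    0     |     1     |        0        |    1    |    0     |       1        |        0        | 1  | 0
1 | 1 | 0 | 1 |    0     |     1     |        0        |    1    |    0     |       1        |        0        | 0  | 0
1 | 1 | 1 | 0 |    1     |     0     |        1        |    0    |    1     |       0        |        1        | 1  | 0
1 | 1 | 1 | 1 |    1     |     0     |        1        |    0    |    1     |       0        |        1        | 0  | 0
Every row is 0, so the formula is a contradiction.

contradiction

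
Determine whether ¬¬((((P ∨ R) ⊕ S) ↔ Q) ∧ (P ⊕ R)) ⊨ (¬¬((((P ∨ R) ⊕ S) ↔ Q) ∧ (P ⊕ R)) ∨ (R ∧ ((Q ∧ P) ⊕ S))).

yes

P | Q | R | S || φ | ψ
T | T | T | T || F | F
T | T | T | F || F | T
T | T | F | T || F | F
T | T | F | F || T | T
T | F | T | T || F | T
T | F | T | F || F | F
T | F | F | T || T | T
T | F | F | F || F | F
F | T | T | T || F | T
F | T | T | F || T | T
F | T | F | T || F | F
F | T | F | F || F | F
F | F | T | T || T | T
F | F | T | F || F | F
F | F | F | T || F | F
F | F | F | F || F | F
In every row where φ is true, ψ is also true, so φ ⊨ ψ.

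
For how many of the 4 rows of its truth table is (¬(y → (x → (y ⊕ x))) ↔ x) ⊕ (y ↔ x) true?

1

x | y || (y ⊕ x) | (x → (y ⊕ x)) | (y → (x → (y ⊕ x))) | ¬(y → (x → (y ⊕ x))) | (¬(y → (x → (y ⊕ x))) ↔ x) | (y ↔ x) | φ
F | F ||    F    |       T       |          T          |          F           |             T              |    T    | F
F | T ||    T    |       T       |          T          |          F           |             T              |    F    | T
T | F ||    T    |       T       |          T          |          F           |             F              |    F    | F
T | T ||    F    |       F       |          F          |          T           |             T              |    T    | F
The formula is true on 1 of the 4 rows.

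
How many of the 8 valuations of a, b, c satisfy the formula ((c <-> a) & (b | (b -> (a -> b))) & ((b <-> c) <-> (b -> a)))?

3

a  b  c     (c <-> a)  (a -> b)  (b -> (a -> b))  (b | (b -> (a -> b)))  (b <-> c)  (b -> a)  ((b <-> c) <-> (b -> a))  φ
1  1  1         1         1             1                   1                1         1                 1              1
1  1  0         0         1             1                   1                0         1                 0              0
1  0  1         1         0             1                   1                0         1                 0              0
1  0  0         0         0             1                   1                1         1                 1              0
0  1  1         0         1             1                   1                1         0                 0              0
0  1  0         1         1             1                   1                0         0                 1              1
0  0  1         0         1             1                   1                0         1                 0              0
0  0  0         1         1             1                   1                1         1                 1              1
The formula is true on 3 of the 8 rows.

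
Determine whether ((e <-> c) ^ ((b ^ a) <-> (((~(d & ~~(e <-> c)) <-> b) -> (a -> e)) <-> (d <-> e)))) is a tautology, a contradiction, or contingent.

a  b  c  d  e  |  φ
F  F  F  F  F  |  T
F  F  F  F  T  |  T
F  F  F  T  F  |  F
F  F  F  T  T  |  F
F  F  T  F  F  |  F
F  F  T  F  T  |  F
F  F  T  T  F  |  T
F  F  T  T  T  |  T
F  T  F  F  F  |  F
F  T  F  F  T  |  F
F  T  F  T  F  |  T
F  T  F  T  T  |  T
F  T  T  F  F  |  T
F  T  T  F  T  |  T
F  T  T  T  F  |  F
F  T  T  T  T  |  F
T  F  F  F  F  |  F
T  F  F  F  T  |  F
T  F  F  T  F  |  F
T  F  F  T  T  |  T
T  F  T  F  F  |  T
T  F  T  F  T  |  T
T  F  T  T  F  |  F
T  F  T  T  T  |  F
T  T  F  F  F  |  F
T  T  F  F  T  |  T
T  T  F  T  F  |  F
T  T  F  T  T  |  F
T  T  T  F  F  |  T
T  T  T  F  T  |  F
T  T  T  T  F  |  F
T  T  T  T  T  |  T
14 of 32 rows are T, so the formula is contingent.

contingent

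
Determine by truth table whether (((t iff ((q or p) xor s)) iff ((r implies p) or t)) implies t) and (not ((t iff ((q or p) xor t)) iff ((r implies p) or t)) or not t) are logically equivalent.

not equivalent

p  q  r  s  t  |  φ  ψ
F  F  F  F  F  |  F  T
F  F  F  F  T  |  T  F
F  F  F  T  F  |  T  T
F  F  F  T  T  |  T  F
F  F  T  F  F  |  T  T
F  F  T  F  T  |  T  F
F  F  T  T  F  |  F  T
F  F  T  T  T  |  T  F
F  T  F  F  F  |  T  T
F  T  F  F  T  |  T  T
F  T  F  T  F  |  F  T
F  T  F  T  T  |  T  T
F  T  T  F  F  |  F  T
F  T  T  F  T  |  T  T
F  T  T  T  F  |  T  T
F  T  T  T  T  |  T  T
T  F  F  F  F  |  T  T
T  F  F  F  T  |  T  T
T  F  F  T  F  |  F  T
T  F  F  T  T  |  T  T
T  F  T  F  F  |  T  T
T  F  T  F  T  |  T  T
T  F  T  T  F  |  F  T
T  F  T  T  T  |  T  T
T  T  F  F  F  |  T  T
T  T  F  F  T  |  T  T
T  T  F  T  F  |  F  T
T  T  F  T  T  |  T  T
T  T  T  F  F  |  T  T
T  T  T  F  T  |  T  T
T  T  T  T  F  |  F  T
T  T  T  T  T  |  T  T
The columns differ at p=F, q=F, r=F, s=F, t=F (φ=F, ψ=T), so they are not equivalent.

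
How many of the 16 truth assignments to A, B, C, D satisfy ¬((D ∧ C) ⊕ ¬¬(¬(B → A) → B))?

A | B | C | D | (D ∧ C) | (B → A) | ¬(B → A) | (¬(B → A) → B) | ¬(¬(B → A) → B) | ¬¬(¬(B → A) → B) | ((D ∧ C) ⊕ ¬¬(¬(B → A) → B)) | ¬((D ∧ C) ⊕ ¬¬(¬(B → A) → B))
- | - | - | - | ------- | ------- | -------- | -------------- | --------------- | ---------------- | ---------------------------- | -----------------------------
F | F | F | F |    F    |    T    |    F     |       T        |        F        |        T         |              T               |               F              
F | F | F | T |    F    |    T    |    F     |       T        |        F        |        T         |              T               |               F              
F | F | T | F |    F    |    T    |    F     |       T        |        F        |        T         |              T               |               F              
F | F | T | T |    T    |    T    |    F     |       T        |        F        |        T         |              F               |               T              
F | T | F | F |    F    |    F    |    T     |       T        |        F        |        T         |              T               |               F              
F | T | F | T |    F    |    F    |    T     |       T        |        F        |        T         |              T               |               F              
F | T | T | F |    F    |    F    |    T     |       T        |        F        |        T         |              T               |               F              
F | T | T | T |    T    |    F    |    T     |       T        |        F        |        T         |              F               |               T              
T | F | F | F |    F    |    T    |    F     |       T        |        F        |        T         |              T               |               F              
T | F | F | T |    F    |    T    |    F     |       T        |        F        |        T         |              T               |               F              
T | F | T | F |    F    |    T    |    F     |       T        |        F        |        T         |              T               |               F              
T | F | T | T |    T    |    T    |    F     |       T        |        F        |        T         |              F               |               T              
T | T | F | F |    F    |    T    |    F     |       T        |        F        |        T         |              T               |               F              
T | T | F | T |    F    |    T    |    F     |       T        |        F        |        T         |              T               |               F              
T | T | T | F |    F    |    T    |    F     |       T        |        F        |        T         |              T               |               F              
T | T | T | T |    T    |    T    |    F     |       T        |        F        |        T         |              F               |               T              
The formula is true on 4 of the 16 rows.

4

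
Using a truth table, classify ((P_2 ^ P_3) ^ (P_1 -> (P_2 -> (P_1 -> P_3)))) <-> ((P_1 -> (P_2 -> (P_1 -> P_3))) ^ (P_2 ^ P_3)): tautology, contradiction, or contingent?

P_1 | P_2 | P_3 || φ
 F  |  F  |  F  || T
 F  |  F  |  T  || T
 F  |  T  |  F  || T
 F  |  T  |  T  || T
 T  |  F  |  F  || T
 T  |  F  |  T  || T
 T  |  T  |  F  || T
 T  |  T  |  T  || T
Every row is T, so the formula is a tautology.

tautology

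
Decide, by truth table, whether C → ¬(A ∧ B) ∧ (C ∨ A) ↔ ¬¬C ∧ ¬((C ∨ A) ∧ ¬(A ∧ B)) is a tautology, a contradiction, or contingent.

contradiction

A | B | C | φ
- | - | - | -
F | F | F | F
F | F | T | F
F | T | F | F
F | T | T | F
T | F | F | F
T | F | T | F
T | T | F | F
T | T | T | F
Every row is F, so the formula is a contradiction.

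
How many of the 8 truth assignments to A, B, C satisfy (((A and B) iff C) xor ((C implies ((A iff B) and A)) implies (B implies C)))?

4

A | B | C | φ
- | - | - | -
F | F | F | F
F | F | T | T
F | T | F | T
F | T | T | T
T | F | F | F
T | F | T | T
T | T | F | F
T | T | T | F
The formula is true on 4 of the 8 rows.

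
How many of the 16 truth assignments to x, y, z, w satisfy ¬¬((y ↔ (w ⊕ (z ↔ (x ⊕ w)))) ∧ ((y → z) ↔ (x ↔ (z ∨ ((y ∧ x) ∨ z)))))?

x | y | z | w || φ
T | T | T | T || T
T | T | T | F || T
T | T | F | T || F
T | T | F | F || F
T | F | T | T || F
T | F | T | F || F
T | F | F | T || F
T | F | F | F || F
F | T | T | T || F
F | T | T | F || F
F | T | F | T || F
F | T | F | F || F
F | F | T | T || F
F | F | T | F || F
F | F | F | T || F
F | F | F | F || F
The formula is true on 2 of the 16 rows.

2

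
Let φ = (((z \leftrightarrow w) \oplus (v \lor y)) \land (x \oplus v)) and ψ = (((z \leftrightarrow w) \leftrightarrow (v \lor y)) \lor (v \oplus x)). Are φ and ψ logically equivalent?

x | y | z | w | v | φ | ψ
- | - | - | - | - | - | -
F | F | F | F | F | F | F
F | F | F | F | T | F | T
F | F | F | T | F | F | T
F | F | F | T | T | T | T
F | F | T | F | F | F | T
F | F | T | F | T | T | T
F | F | T | T | F | F | F
F | F | T | T | T | F | T
F | T | F | F | F | F | T
F | T | F | F | T | F | T
F | T | F | T | F | F | F
F | T | F | T | T | T | T
F | T | T | F | F | F | F
F | T | T | F | T | T | T
F | T | T | T | F | F | T
F | T | T | T | T | F | T
T | F | F | F | F | T | T
T | F | F | F | T | F | T
T | F | F | T | F | F | T
T | F | F | T | T | F | F
T | F | T | F | F | F | T
T | F | T | F | T | F | F
T | F | T | T | F | T | T
T | F | T | T | T | F | T
T | T | F | F | F | F | T
T | T | F | F | T | F | T
T | T | F | T | F | T | T
T | T | F | T | T | F | F
T | T | T | F | F | T | T
T | T | T | F | T | F | F
T | T | T | T | F | F | T
T | T | T | T | T | F | T
The columns differ at x=F, y=F, z=F, w=F, v=T (φ=F, ψ=T), so they are not equivalent.

not equivalent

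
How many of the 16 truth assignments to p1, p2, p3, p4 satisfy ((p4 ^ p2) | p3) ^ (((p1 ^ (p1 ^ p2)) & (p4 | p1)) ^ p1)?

10

p1  p2  p3  p4  |  φ
F   F   F   F   |  F
F   F   F   T   |  T
F   F   T   F   |  T
F   F   T   T   |  T
F   T   F   F   |  T
F   T   F   T   |  T
F   T   T   F   |  T
F   T   T   T   |  F
T   F   F   F   |  T
T   F   F   T   |  F
T   F   T   F   |  F
T   F   T   T   |  F
T   T   F   F   |  T
T   T   F   T   |  F
T   T   T   F   |  T
T   T   T   T   |  T
The formula is true on 10 of the 16 rows.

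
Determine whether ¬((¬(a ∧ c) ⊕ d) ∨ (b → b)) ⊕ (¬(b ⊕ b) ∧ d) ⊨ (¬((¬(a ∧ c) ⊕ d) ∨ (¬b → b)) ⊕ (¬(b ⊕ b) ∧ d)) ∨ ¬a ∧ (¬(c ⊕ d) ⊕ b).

a | b | c | d | φ | ψ
- | - | - | - | - | -
T | T | T | T | T | T
T | T | T | F | F | F
T | T | F | T | T | T
T | T | F | F | F | F
T | F | T | T | T | T
T | F | T | F | F | T
T | F | F | T | T | F
T | F | F | F | F | F
F | T | T | T | T | T
F | T | T | F | F | T
F | T | F | T | T | T
F | T | F | F | F | F
F | F | T | T | T | T
F | F | T | F | F | F
F | F | F | T | T | F
F | F | F | F | F | T
At a=T, b=F, c=F, d=T we have φ true but ψ false, so φ does not entail ψ.

no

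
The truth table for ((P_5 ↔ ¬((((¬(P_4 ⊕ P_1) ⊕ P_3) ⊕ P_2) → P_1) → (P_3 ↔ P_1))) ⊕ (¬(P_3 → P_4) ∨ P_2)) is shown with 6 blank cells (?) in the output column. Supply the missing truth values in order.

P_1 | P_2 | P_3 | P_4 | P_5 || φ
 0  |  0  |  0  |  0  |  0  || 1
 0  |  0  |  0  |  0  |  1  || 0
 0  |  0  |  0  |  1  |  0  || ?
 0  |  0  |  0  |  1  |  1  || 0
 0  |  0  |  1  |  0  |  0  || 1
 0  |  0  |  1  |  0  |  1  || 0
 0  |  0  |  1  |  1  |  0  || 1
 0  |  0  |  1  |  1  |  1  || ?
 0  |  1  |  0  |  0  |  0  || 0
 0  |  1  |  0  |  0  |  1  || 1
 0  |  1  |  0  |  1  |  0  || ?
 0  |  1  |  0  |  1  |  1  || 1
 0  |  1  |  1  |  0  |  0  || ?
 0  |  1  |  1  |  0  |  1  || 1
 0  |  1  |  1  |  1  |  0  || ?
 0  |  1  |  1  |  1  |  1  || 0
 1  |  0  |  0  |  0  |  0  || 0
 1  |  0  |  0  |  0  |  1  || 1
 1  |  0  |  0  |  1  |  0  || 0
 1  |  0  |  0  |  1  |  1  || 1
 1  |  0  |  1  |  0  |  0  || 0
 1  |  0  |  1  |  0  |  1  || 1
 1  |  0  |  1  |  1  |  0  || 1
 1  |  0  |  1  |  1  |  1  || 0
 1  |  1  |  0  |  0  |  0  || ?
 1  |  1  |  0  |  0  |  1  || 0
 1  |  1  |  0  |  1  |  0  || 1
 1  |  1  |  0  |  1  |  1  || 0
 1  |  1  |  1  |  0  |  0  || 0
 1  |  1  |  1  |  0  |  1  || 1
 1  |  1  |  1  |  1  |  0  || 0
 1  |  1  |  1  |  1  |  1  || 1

Row P_1=0, P_2=0, P_3=0, P_4=1, P_5=0: (P_5 ↔ ¬((((¬(P_4 ⊕ P_1) ⊕ P_3) ⊕ P_2) → P_1) → (P_3 ↔ P_1))) = 1, (¬(P_3 → P_4) ∨ P_2) = 0, so the formula = 1.
Row P_1=0, P_2=0, P_3=1, P_4=1, P_5=1: (P_5 ↔ ¬((((¬(P_4 ⊕ P_1) ⊕ P_3) ⊕ P_2) → P_1) → (P_3 ↔ P_1))) = 0, (¬(P_3 → P_4) ∨ P_2) = 0, so the formula = 0.
Row P_1=0, P_2=1, P_3=0, P_4=1, P_5=0: (P_5 ↔ ¬((((¬(P_4 ⊕ P_1) ⊕ P_3) ⊕ P_2) → P_1) → (P_3 ↔ P_1))) = 1, (¬(P_3 → P_4) ∨ P_2) = 1, so the formula = 0.
Row P_1=0, P_2=1, P_3=1, P_4=0, P_5=0: (P_5 ↔ ¬((((¬(P_4 ⊕ P_1) ⊕ P_3) ⊕ P_2) → P_1) → (P_3 ↔ P_1))) = 1, (¬(P_3 → P_4) ∨ P_2) = 1, so the formula = 0.
Row P_1=0, P_2=1, P_3=1, P_4=1, P_5=0: (P_5 ↔ ¬((((¬(P_4 ⊕ P_1) ⊕ P_3) ⊕ P_2) → P_1) → (P_3 ↔ P_1))) = 0, (¬(P_3 → P_4) ∨ P_2) = 1, so the formula = 1.
Row P_1=1, P_2=1, P_3=0, P_4=0, P_5=0: (P_5 ↔ ¬((((¬(P_4 ⊕ P_1) ⊕ P_3) ⊕ P_2) → P_1) → (P_3 ↔ P_1))) = 0, (¬(P_3 → P_4) ∨ P_2) = 1, so the formula = 1.

1, 0, 0, 0, 1, 1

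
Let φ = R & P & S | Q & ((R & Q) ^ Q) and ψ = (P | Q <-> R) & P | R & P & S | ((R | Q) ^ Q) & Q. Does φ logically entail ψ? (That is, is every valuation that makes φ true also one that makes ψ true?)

no

P | Q | R | S | φ | ψ
- | - | - | - | - | -
T | T | T | T | T | T
T | T | T | F | F | T
T | T | F | T | T | F
T | T | F | F | T | F
T | F | T | T | T | T
T | F | T | F | F | T
T | F | F | T | F | F
T | F | F | F | F | F
F | T | T | T | F | F
F | T | T | F | F | F
F | T | F | T | T | F
F | T | F | F | T | F
F | F | T | T | F | F
F | F | T | F | F | F
F | F | F | T | F | F
F | F | F | F | F | F
At P=T, Q=T, R=F, S=T we have φ true but ψ false, so φ does not entail ψ.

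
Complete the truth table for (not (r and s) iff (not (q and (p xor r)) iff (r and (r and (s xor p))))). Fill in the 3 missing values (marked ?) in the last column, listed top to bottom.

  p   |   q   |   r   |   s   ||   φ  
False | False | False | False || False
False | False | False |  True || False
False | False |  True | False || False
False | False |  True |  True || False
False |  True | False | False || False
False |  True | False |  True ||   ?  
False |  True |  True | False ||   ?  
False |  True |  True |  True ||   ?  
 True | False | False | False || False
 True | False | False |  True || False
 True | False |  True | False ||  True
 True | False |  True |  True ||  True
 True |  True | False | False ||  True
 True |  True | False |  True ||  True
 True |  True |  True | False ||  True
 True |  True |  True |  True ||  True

False, True, True

Row p=False, q=True, r=False, s=True: not (r and s) = True, (not (q and (p xor r)) iff (r and (r and (s xor p)))) = False, so the formula = False.
Row p=False, q=True, r=True, s=False: not (r and s) = True, (not (q and (p xor r)) iff (r and (r and (s xor p)))) = True, so the formula = True.
Row p=False, q=True, r=True, s=True: not (r and s) = False, (not (q and (p xor r)) iff (r and (r and (s xor p)))) = False, so the formula = True.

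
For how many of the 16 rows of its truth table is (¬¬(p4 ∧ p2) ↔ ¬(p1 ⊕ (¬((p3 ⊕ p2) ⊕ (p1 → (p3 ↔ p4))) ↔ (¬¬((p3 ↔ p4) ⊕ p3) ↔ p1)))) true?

10

p1 | p2 | p3 | p4 || φ
0  | 0  | 0  | 0  || 1
0  | 0  | 0  | 1  || 0
0  | 0  | 1  | 0  || 0
0  | 0  | 1  | 1  || 1
0  | 1  | 0  | 0  || 0
0  | 1  | 0  | 1  || 0
0  | 1  | 1  | 0  || 1
0  | 1  | 1  | 1  || 1
1  | 0  | 0  | 0  || 1
1  | 0  | 0  | 1  || 1
1  | 0  | 1  | 0  || 1
1  | 0  | 1  | 1  || 1
1  | 1  | 0  | 0  || 0
1  | 1  | 0  | 1  || 1
1  | 1  | 1  | 0  || 0
1  | 1  | 1  | 1  || 1
The formula is true on 10 of the 16 rows.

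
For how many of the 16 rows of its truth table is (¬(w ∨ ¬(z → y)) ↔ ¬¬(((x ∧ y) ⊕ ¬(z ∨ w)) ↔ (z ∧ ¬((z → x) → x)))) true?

4

x | y | z | w || φ
F | F | F | F || F
F | F | F | T || F
F | F | T | F || F
F | F | T | T || F
F | T | F | F || F
F | T | F | T || F
F | T | T | F || T
F | T | T | T || F
T | F | F | F || F
T | F | F | T || F
T | F | T | F || F
T | F | T | T || F
T | T | F | F || T
T | T | F | T || T
T | T | T | F || F
T | T | T | T || T
The formula is true on 4 of the 16 rows.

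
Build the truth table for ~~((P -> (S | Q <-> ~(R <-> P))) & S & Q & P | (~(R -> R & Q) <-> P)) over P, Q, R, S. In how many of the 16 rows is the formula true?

P  Q  R  S  |  φ
T  T  T  T  |  F
T  T  T  F  |  F
T  T  F  T  |  T
T  T  F  F  |  F
T  F  T  T  |  T
T  F  T  F  |  T
T  F  F  T  |  F
T  F  F  F  |  F
F  T  T  T  |  T
F  T  T  F  |  T
F  T  F  T  |  T
F  T  F  F  |  T
F  F  T  T  |  F
F  F  T  F  |  F
F  F  F  T  |  T
F  F  F  F  |  T
The formula is true on 9 of the 16 rows.

9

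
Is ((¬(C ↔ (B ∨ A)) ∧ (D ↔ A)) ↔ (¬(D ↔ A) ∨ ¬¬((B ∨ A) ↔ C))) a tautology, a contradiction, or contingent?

A | B | C | D || φ
0 | 0 | 0 | 0 || 0
0 | 0 | 0 | 1 || 0
0 | 0 | 1 | 0 || 0
0 | 0 | 1 | 1 || 0
0 | 1 | 0 | 0 || 0
0 | 1 | 0 | 1 || 0
0 | 1 | 1 | 0 || 0
0 | 1 | 1 | 1 || 0
1 | 0 | 0 | 0 || 0
1 | 0 | 0 | 1 || 0
1 | 0 | 1 | 0 || 0
1 | 0 | 1 | 1 || 0
1 | 1 | 0 | 0 || 0
1 | 1 | 0 | 1 || 0
1 | 1 | 1 | 0 || 0
1 | 1 | 1 | 1 || 0
Every row is 0, so the formula is a contradiction.

contradiction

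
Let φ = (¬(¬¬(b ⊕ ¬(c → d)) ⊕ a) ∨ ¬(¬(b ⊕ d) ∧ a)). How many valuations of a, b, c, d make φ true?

  a   |   b   |   c   |   d   | (c → d) | ¬(c → d) | (b ⊕ ¬(c → d)) | ¬(b ⊕ ¬(c → d)) | ¬¬(b ⊕ ¬(c → d)) | (¬¬(b ⊕ ¬(c → d)) ⊕ a) | ¬(¬¬(b ⊕ ¬(c → d)) ⊕ a) | (b ⊕ d) | ¬(b ⊕ d) | (¬(b ⊕ d) ∧ a) | ¬(¬(b ⊕ d) ∧ a) |   φ  
----- | ----- | ----- | ----- | ------- | -------- | -------------- | --------------- | ---------------- | ---------------------- | ----------------------- | ------- | -------- | -------------- | --------------- | -----
 True |  True |  True |  True |   True  |  False   |      True      |      False      |       True       |         False          |           True          |  False  |   True   |      True      |      False      |  True
 True |  True |  True | False |  False  |   True   |     False      |       True      |      False       |          True          |          False          |   True  |  False   |     False      |       True      |  True
 True |  True | False |  True |   True  |  False   |      True      |      False      |       True       |         False          |           True          |  False  |   True   |      True      |      False      |  True
 True |  True | False | False |   True  |  False   |      True      |      False      |       True       |         False          |           True          |   True  |  False   |     False      |       True      |  True
 True | False |  True |  True |   True  |  False   |     False      |       True      |      False       |          True          |          False          |   True  |  False   |     False      |       True      |  True
 True | False |  True | False |  False  |   True   |      True      |      False      |       True       |         False          |           True          |  False  |   True   |      True      |      False      |  True
 True | False | False |  True |   True  |  False   |     False      |       True      |      False       |          True          |          False          |   True  |  False   |     False      |       True      |  True
 True | False | False | False |   True  |  False   |     False      |       True      |      False       |          True          |          False          |  False  |   True   |      True      |      False      | False
False |  True |  True |  True |   True  |  False   |      True      |      False      |       True       |          True          |          False          |  False  |   True   |     False      |       True      |  True
False |  True |  True | False |  False  |   True   |     False      |       True      |      False       |         False          |           True          |   True  |  False   |     False      |       True      |  True
False |  True | False |  True |   True  |  False   |      True      |      False      |       True       |          True          |          False          |  False  |   True   |     False      |       True      |  True
False |  True | False | False |   True  |  False   |      True      |      False      |       True       |          True          |          False          |   True  |  False   |     False      |       True      |  True
False | False |  True |  True |   True  |  False   |     False      |       True      |      False       |         False          |           True          |   True  |  False   |     False      |       True      |  True
False | False |  True | False |  False  |   True   |      True      |      False      |       True       |          True          |          False          |  False  |   True   |     False      |       True      |  True
False | False | False |  True |   True  |  False   |     False      |       True      |      False       |         False          |           True          |   True  |  False   |     False      |       True      |  True
False | False | False | False |   True  |  False   |     False      |       True      |      False       |         False          |           True          |  False  |   True   |     False      |       True      |  True
The formula is true on 15 of the 16 rows.

15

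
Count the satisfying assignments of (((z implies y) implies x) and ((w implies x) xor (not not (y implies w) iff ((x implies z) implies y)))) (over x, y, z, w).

x  y  z  w  |  φ
F  F  F  F  |  F
F  F  F  T  |  F
F  F  T  F  |  T
F  F  T  T  |  F
F  T  F  F  |  F
F  T  F  T  |  F
F  T  T  F  |  F
F  T  T  T  |  F
T  F  F  F  |  F
T  F  F  T  |  F
T  F  T  F  |  T
T  F  T  T  |  T
T  T  F  F  |  T
T  T  F  T  |  F
T  T  T  F  |  T
T  T  T  T  |  F
The formula is true on 5 of the 16 rows.

5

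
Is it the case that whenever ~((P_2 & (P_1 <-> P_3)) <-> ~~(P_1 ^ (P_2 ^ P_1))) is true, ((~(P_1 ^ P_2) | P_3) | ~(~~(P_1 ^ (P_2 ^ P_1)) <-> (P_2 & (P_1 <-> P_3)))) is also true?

 P_1  |  P_2  |  P_3  |   φ   |   ψ  
----- | ----- | ----- | ----- | -----
 True |  True |  True | False |  True
 True |  True | False |  True |  True
 True | False |  True | False |  True
 True | False | False | False | False
False |  True |  True |  True |  True
False |  True | False | False | False
False | False |  True | False |  True
False | False | False | False |  True
In every row where φ is true, ψ is also true, so φ ⊨ ψ.

yes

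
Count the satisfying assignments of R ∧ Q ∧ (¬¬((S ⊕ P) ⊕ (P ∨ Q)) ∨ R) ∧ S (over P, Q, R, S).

2

  P   |   Q   |   R   |   S   || (R ∧ Q) | (S ⊕ P) | (P ∨ Q) | ((S ⊕ P) ⊕ (P ∨ Q)) | ¬((S ⊕ P) ⊕ (P ∨ Q)) | ¬¬((S ⊕ P) ⊕ (P ∨ Q)) | (¬¬((S ⊕ P) ⊕ (P ∨ Q)) ∨ R) |   φ  
 True |  True |  True |  True ||   True  |  False  |   True  |         True        |        False         |          True         |             True            |  True
 True |  True |  True | False ||   True  |   True  |   True  |        False        |         True         |         False         |             True            | False
 True |  True | False |  True ||  False  |  False  |   True  |         True        |        False         |          True         |             True            | False
 True |  True | False | False ||  False  |   True  |   True  |        False        |         True         |         False         |            False            | False
 True | False |  True |  True ||  False  |  False  |   True  |         True        |        False         |          True         |             True            | False
 True | False |  True | False ||  False  |   True  |   True  |        False        |         True         |         False         |             True            | False
 True | False | False |  True ||  False  |  False  |   True  |         True        |        False         |          True         |             True            | False
 True | False | False | False ||  False  |   True  |   True  |        False        |         True         |         False         |            False            | False
False |  True |  True |  True ||   True  |   True  |   True  |        False        |         True         |         False         |             True            |  True
False |  True |  True | False ||   True  |  False  |   True  |         True        |        False         |          True         |             True            | False
False |  True | False |  True ||  False  |   True  |   True  |        False        |         True         |         False         |            False            | False
False |  True | False | False ||  False  |  False  |   True  |         True        |        False         |          True         |             True            | False
False | False |  True |  True ||  False  |   True  |  False  |         True        |        False         |          True         |             True            | False
False | False |  True | False ||  False  |  False  |  False  |        False        |         True         |         False         |             True            | False
False | False | False |  True ||  False  |   True  |  False  |         True        |        False         |          True         |             True            | False
False | False | False | False ||  False  |  False  |  False  |        False        |         True         |         False         |            False            | False
The formula is true on 2 of the 16 rows.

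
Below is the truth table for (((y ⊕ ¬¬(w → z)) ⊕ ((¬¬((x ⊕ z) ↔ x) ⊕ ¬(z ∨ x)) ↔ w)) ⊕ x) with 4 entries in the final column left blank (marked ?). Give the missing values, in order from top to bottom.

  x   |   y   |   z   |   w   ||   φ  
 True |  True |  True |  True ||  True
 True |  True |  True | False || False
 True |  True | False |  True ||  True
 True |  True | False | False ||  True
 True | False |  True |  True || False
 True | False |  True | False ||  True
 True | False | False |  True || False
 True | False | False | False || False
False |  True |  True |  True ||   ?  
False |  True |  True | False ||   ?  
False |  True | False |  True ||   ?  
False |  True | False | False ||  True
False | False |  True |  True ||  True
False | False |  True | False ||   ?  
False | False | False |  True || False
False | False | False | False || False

Row x=False, y=True, z=True, w=True: ((y ⊕ ¬¬(w → z)) ⊕ ((¬¬((x ⊕ z) ↔ x) ⊕ ¬(z ∨ x)) ↔ w)) = False, so the formula = False.
Row x=False, y=True, z=True, w=False: ((y ⊕ ¬¬(w → z)) ⊕ ((¬¬((x ⊕ z) ↔ x) ⊕ ¬(z ∨ x)) ↔ w)) = True, so the formula = True.
Row x=False, y=True, z=False, w=True: ((y ⊕ ¬¬(w → z)) ⊕ ((¬¬((x ⊕ z) ↔ x) ⊕ ¬(z ∨ x)) ↔ w)) = True, so the formula = True.
Row x=False, y=False, z=True, w=False: ((y ⊕ ¬¬(w → z)) ⊕ ((¬¬((x ⊕ z) ↔ x) ⊕ ¬(z ∨ x)) ↔ w)) = False, so the formula = False.

False, True, True, False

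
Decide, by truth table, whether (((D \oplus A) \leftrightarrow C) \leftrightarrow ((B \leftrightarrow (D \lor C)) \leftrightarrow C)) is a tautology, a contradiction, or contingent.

A  B  C  D  |  (D \oplus A)  (D \lor C)  φ
T  T  T  T  |       F            T       F
T  T  T  F  |       T            T       T
T  T  F  T  |       F            T       F
T  T  F  F  |       T            F       F
T  F  T  T  |       F            T       T
T  F  T  F  |       T            T       F
T  F  F  T  |       F            T       T
T  F  F  F  |       T            F       T
F  T  T  T  |       T            T       T
F  T  T  F  |       F            T       F
F  T  F  T  |       T            T       T
F  T  F  F  |       F            F       T
F  F  T  T  |       T            T       F
F  F  T  F  |       F            T       T
F  F  F  T  |       T            T       F
F  F  F  F  |       F            F       F
8 of 16 rows are T, so the formula is contingent.

contingent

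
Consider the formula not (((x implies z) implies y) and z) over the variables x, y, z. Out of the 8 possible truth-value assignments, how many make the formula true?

x | y | z || (x implies z) | ((x implies z) implies y) | φ
1 | 1 | 1 ||       1       |             1             | 0
1 | 1 | 0 ||       0       |             1             | 1
1 | 0 | 1 ||       1       |             0             | 1
1 | 0 | 0 ||       0       |             1             | 1
0 | 1 | 1 ||       1       |             1             | 0
0 | 1 | 0 ||       1       |             1             | 1
0 | 0 | 1 ||       1       |             0             | 1
0 | 0 | 0 ||       1       |             0             | 1
The formula is true on 6 of the 8 rows.

6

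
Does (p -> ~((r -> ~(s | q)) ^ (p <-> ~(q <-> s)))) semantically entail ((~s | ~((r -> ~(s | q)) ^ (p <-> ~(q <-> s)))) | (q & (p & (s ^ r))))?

p | q | r | s | φ | ψ
- | - | - | - | - | -
1 | 1 | 1 | 1 | 1 | 1
1 | 1 | 1 | 0 | 0 | 1
1 | 1 | 0 | 1 | 0 | 1
1 | 1 | 0 | 0 | 1 | 1
1 | 0 | 1 | 1 | 0 | 0
1 | 0 | 1 | 0 | 0 | 1
1 | 0 | 0 | 1 | 1 | 1
1 | 0 | 0 | 0 | 0 | 1
0 | 1 | 1 | 1 | 1 | 0
0 | 1 | 1 | 0 | 1 | 1
0 | 1 | 0 | 1 | 1 | 1
0 | 1 | 0 | 0 | 1 | 1
0 | 0 | 1 | 1 | 1 | 1
0 | 0 | 1 | 0 | 1 | 1
0 | 0 | 0 | 1 | 1 | 0
0 | 0 | 0 | 0 | 1 | 1
At p=0, q=1, r=1, s=1 we have φ true but ψ false, so φ does not entail ψ.

no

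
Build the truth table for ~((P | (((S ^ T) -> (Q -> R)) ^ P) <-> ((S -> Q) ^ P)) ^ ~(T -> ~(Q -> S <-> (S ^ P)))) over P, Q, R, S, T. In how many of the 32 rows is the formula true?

P | Q | R | S | T || φ
F | F | F | F | F || F
F | F | F | F | T || F
F | F | F | T | F || T
F | F | F | T | T || F
F | F | T | F | F || F
F | F | T | F | T || F
F | F | T | T | F || T
F | F | T | T | T || F
F | T | F | F | F || F
F | T | F | F | T || F
F | T | F | T | F || T
F | T | F | T | T || T
F | T | T | F | F || F
F | T | T | F | T || T
F | T | T | T | F || F
F | T | T | T | T || T
T | F | F | F | F || T
T | F | F | F | T || F
T | F | F | T | F || F
T | F | F | T | T || F
T | F | T | F | F || T
T | F | T | F | T || F
T | F | T | T | F || F
T | F | T | T | T || F
T | T | F | F | F || T
T | T | F | F | T || T
T | T | F | T | F || T
T | T | F | T | T || T
T | T | T | F | F || T
T | T | T | F | T || T
T | T | T | T | F || T
T | T | T | T | T || T
The formula is true on 16 of the 32 rows.

16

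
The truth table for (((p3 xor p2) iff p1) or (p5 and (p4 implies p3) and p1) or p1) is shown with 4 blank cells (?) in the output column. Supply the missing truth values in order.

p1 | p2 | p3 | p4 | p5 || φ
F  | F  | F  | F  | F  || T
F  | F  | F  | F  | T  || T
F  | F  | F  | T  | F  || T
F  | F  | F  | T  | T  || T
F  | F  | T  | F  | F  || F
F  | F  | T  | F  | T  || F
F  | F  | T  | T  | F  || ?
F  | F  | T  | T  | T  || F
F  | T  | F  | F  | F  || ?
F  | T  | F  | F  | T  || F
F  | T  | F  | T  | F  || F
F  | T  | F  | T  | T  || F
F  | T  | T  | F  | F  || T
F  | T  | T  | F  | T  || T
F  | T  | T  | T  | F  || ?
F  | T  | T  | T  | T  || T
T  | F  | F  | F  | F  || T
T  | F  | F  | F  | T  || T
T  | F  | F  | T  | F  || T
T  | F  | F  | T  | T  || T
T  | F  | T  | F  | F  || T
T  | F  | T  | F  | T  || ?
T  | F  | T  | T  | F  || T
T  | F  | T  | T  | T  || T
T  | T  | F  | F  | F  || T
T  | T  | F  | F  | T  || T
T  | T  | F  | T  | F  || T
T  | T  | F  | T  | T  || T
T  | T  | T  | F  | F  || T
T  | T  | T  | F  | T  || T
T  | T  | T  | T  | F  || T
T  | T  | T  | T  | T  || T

F, F, T, T

Row p1=F, p2=F, p3=T, p4=T, p5=F: ((p3 xor p2) iff p1) = F, (p5 and (p4 implies p3) and p1) = F, so the formula = F.
Row p1=F, p2=T, p3=F, p4=F, p5=F: ((p3 xor p2) iff p1) = F, (p5 and (p4 implies p3) and p1) = F, so the formula = F.
Row p1=F, p2=T, p3=T, p4=T, p5=F: ((p3 xor p2) iff p1) = T, (p5 and (p4 implies p3) and p1) = F, so the formula = T.
Row p1=T, p2=F, p3=T, p4=F, p5=T: ((p3 xor p2) iff p1) = T, (p5 and (p4 implies p3) and p1) = T, so the formula = T.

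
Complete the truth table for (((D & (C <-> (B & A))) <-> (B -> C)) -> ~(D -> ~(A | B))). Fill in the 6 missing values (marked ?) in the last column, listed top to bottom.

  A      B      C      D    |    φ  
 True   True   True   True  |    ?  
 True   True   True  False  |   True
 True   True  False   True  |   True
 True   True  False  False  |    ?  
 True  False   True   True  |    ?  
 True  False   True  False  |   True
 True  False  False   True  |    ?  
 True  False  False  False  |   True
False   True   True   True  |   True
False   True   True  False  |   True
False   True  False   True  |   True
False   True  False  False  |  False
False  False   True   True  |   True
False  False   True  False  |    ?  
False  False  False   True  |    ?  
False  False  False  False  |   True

True, False, True, True, True, False

Row A=True, B=True, C=True, D=True: ((D & (C <-> (B & A))) <-> (B -> C)) = True, ~(D -> ~(A | B)) = True, so the formula = True.
Row A=True, B=True, C=False, D=False: ((D & (C <-> (B & A))) <-> (B -> C)) = True, ~(D -> ~(A | B)) = False, so the formula = False.
Row A=True, B=False, C=True, D=True: ((D & (C <-> (B & A))) <-> (B -> C)) = False, ~(D -> ~(A | B)) = True, so the formula = True.
Row A=True, B=False, C=False, D=True: ((D & (C <-> (B & A))) <-> (B -> C)) = True, ~(D -> ~(A | B)) = True, so the formula = True.
Row A=False, B=False, C=True, D=False: ((D & (C <-> (B & A))) <-> (B -> C)) = False, ~(D -> ~(A | B)) = False, so the formula = True.
Row A=False, B=False, C=False, D=True: ((D & (C <-> (B & A))) <-> (B -> C)) = True, ~(D -> ~(A | B)) = False, so the formula = False.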